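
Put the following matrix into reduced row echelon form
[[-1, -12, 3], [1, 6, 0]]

Multiply R1 by -1.
Subtract R1 from R2.
Multiply R2 by -1/6.
Subtract 12 times R2 from R1.

[[1, 0, 3], [0, 1, -1/2]]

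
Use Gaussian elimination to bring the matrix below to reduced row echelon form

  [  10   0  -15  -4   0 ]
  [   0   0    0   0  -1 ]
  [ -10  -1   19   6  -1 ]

Multiply ρ1 by 1/10.
  [   1   0  -3/2  -2/5   0 ]
  [   0   0     0     0  -1 ]
  [ -10  -1    19     6  -1 ]
Add 10 times ρ1 to ρ3.
  [ 1   0  -3/2  -2/5   0 ]
  [ 0   0     0     0  -1 ]
  [ 0  -1     4     2  -1 ]
Swap ρ2 and ρ3.
  [ 1   0  -3/2  -2/5   0 ]
  [ 0  -1     4     2  -1 ]
  [ 0   0     0     0  -1 ]
Multiply ρ2 by -1.
  [ 1  0  -3/2  -2/5   0 ]
  [ 0  1    -4    -2   1 ]
  [ 0  0     0     0  -1 ]
Multiply ρ3 by -1.
  [ 1  0  -3/2  -2/5  0 ]
  [ 0  1    -4    -2  1 ]
  [ 0  0     0     0  1 ]
Subtract ρ3 from ρ2.
  [ 1  0  -3/2  -2/5  0 ]
  [ 0  1    -4    -2  0 ]
  [ 0  0     0     0  1 ]

[[1, 0, -3/2, -2/5, 0], [0, 1, -4, -2, 0], [0, 0, 0, 0, 1]]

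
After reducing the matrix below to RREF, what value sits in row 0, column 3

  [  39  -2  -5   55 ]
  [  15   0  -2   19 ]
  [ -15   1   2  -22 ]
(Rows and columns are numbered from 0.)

R1 ← 1/39·R1
  [   1  -2/39  -5/39  55/39 ]
  [  15      0     -2     19 ]
  [ -15      1      2    -22 ]
R2 ← R2 − 15·R1
  [   1  -2/39  -5/39   55/39 ]
  [   0  10/13  -1/13  -28/13 ]
  [ -15      1      2     -22 ]
R3 ← R3 + 15·R1
  [ 1  -2/39  -5/39   55/39 ]
  [ 0  10/13  -1/13  -28/13 ]
  [ 0   3/13   1/13  -11/13 ]
R2 ← 13/10·R2
  [ 1  -2/39  -5/39   55/39 ]
  [ 0      1  -1/10   -14/5 ]
  [ 0   3/13   1/13  -11/13 ]
R3 ← R3 − 3/13·R2
  [ 1  -2/39  -5/39  55/39 ]
  [ 0      1  -1/10  -14/5 ]
  [ 0      0   1/10   -1/5 ]
R3 ← 10·R3
  [ 1  -2/39  -5/39  55/39 ]
  [ 0      1  -1/10  -14/5 ]
  [ 0      0      1     -2 ]
R2 ← R2 + 1/10·R3
  [ 1  -2/39  -5/39  55/39 ]
  [ 0      1      0     -3 ]
  [ 0      0      1     -2 ]
R1 ← R1 + 5/39·R3
  [ 1  -2/39  0  15/13 ]
  [ 0      1  0     -3 ]
  [ 0      0  1     -2 ]
R1 ← R1 + 2/39·R2
  [ 1  0  0   1 ]
  [ 0  1  0  -3 ]
  [ 0  0  1  -2 ]

1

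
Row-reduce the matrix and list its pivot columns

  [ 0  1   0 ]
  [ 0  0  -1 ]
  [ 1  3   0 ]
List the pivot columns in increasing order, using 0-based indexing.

0, 1, 2

ρ1 <=> ρ3
  [ 1  3   0 ]
  [ 0  0  -1 ]
  [ 0  1   0 ]
ρ2 <=> ρ3
  [ 1  3   0 ]
  [ 0  1   0 ]
  [ 0  0  -1 ]
ρ3 := -1·ρ3
  [ 1  3  0 ]
  [ 0  1  0 ]
  [ 0  0  1 ]
ρ1 := ρ1 − 3·ρ2
  [ 1  0  0 ]
  [ 0  1  0 ]
  [ 0  0  1 ]
Pivot columns are the columns containing a leading 1.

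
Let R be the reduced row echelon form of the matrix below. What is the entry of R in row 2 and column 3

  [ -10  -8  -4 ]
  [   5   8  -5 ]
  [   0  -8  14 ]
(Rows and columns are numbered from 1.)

-7/4

Multiply R1 by -1/10.
  [ 1  4/5  2/5 ]
  [ 5    8   -5 ]
  [ 0   -8   14 ]
Subtract 5 times R1 from R2.
  [ 1  4/5  2/5 ]
  [ 0    4   -7 ]
  [ 0   -8   14 ]
Multiply R2 by 1/4.
  [ 1  4/5   2/5 ]
  [ 0    1  -7/4 ]
  [ 0   -8    14 ]
Add 8 times R2 to R3.
  [ 1  4/5   2/5 ]
  [ 0    1  -7/4 ]
  [ 0    0     0 ]
Subtract 4/5 times R2 from R1.
  [ 1  0   9/5 ]
  [ 0  1  -7/4 ]
  [ 0  0     0 ]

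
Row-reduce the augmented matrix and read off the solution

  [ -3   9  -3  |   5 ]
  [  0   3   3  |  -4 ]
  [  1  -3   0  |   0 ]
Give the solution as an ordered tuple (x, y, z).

(1, 1/3, -5/3)

r1 := -1/3·r1
  [ 1  -3  1  |  -5/3 ]
  [ 0   3  3  |    -4 ]
  [ 1  -3  0  |     0 ]
r3 := r3 − r1
  [ 1  -3   1  |  -5/3 ]
  [ 0   3   3  |    -4 ]
  [ 0   0  -1  |   5/3 ]
r2 := 1/3·r2
  [ 1  -3   1  |  -5/3 ]
  [ 0   1   1  |  -4/3 ]
  [ 0   0  -1  |   5/3 ]
r3 := -1·r3
  [ 1  -3  1  |  -5/3 ]
  [ 0   1  1  |  -4/3 ]
  [ 0   0  1  |  -5/3 ]
r2 := r2 − r3
  [ 1  -3  1  |  -5/3 ]
  [ 0   1  0  |   1/3 ]
  [ 0   0  1  |  -5/3 ]
r1 := r1 − r3
  [ 1  -3  0  |     0 ]
  [ 0   1  0  |   1/3 ]
  [ 0   0  1  |  -5/3 ]
r1 := r1 + 3·r2
  [ 1  0  0  |     1 ]
  [ 0  1  0  |   1/3 ]
  [ 0  0  1  |  -5/3 ]
Reading off the last column: x = 1, y = 1/3, z = -5/3.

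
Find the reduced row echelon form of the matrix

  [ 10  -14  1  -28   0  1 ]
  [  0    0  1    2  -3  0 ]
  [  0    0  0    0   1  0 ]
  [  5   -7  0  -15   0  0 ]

ρ1 -> 1/10·ρ1
  [ 1  -7/5  1/10  -14/5   0  1/10 ]
  [ 0     0     1      2  -3     0 ]
  [ 0     0     0      0   1     0 ]
  [ 5    -7     0    -15   0     0 ]
ρ4 -> ρ4 − 5·ρ1
  [ 1  -7/5  1/10  -14/5   0  1/10 ]
  [ 0     0     1      2  -3     0 ]
  [ 0     0     0      0   1     0 ]
  [ 0     0  -1/2     -1   0  -1/2 ]
ρ4 -> ρ4 + 1/2·ρ2
  [ 1  -7/5  1/10  -14/5     0  1/10 ]
  [ 0     0     1      2    -3     0 ]
  [ 0     0     0      0     1     0 ]
  [ 0     0     0      0  -3/2  -1/2 ]
ρ4 -> ρ4 + 3/2·ρ3
  [ 1  -7/5  1/10  -14/5   0  1/10 ]
  [ 0     0     1      2  -3     0 ]
  [ 0     0     0      0   1     0 ]
  [ 0     0     0      0   0  -1/2 ]
ρ4 -> -2·ρ4
  [ 1  -7/5  1/10  -14/5   0  1/10 ]
  [ 0     0     1      2  -3     0 ]
  [ 0     0     0      0   1     0 ]
  [ 0     0     0      0   0     1 ]
ρ1 -> ρ1 − 1/10·ρ4
  [ 1  -7/5  1/10  -14/5   0  0 ]
  [ 0     0     1      2  -3  0 ]
  [ 0     0     0      0   1  0 ]
  [ 0     0     0      0   0  1 ]
ρ2 -> ρ2 + 3·ρ3
  [ 1  -7/5  1/10  -14/5  0  0 ]
  [ 0     0     1      2  0  0 ]
  [ 0     0     0      0  1  0 ]
  [ 0     0     0      0  0  1 ]
ρ1 -> ρ1 − 1/10·ρ2
  [ 1  -7/5  0  -3  0  0 ]
  [ 0     0  1   2  0  0 ]
  [ 0     0  0   0  1  0 ]
  [ 0     0  0   0  0  1 ]

[[1, -7/5, 0, -3, 0, 0], [0, 0, 1, 2, 0, 0], [0, 0, 0, 0, 1, 0], [0, 0, 0, 0, 0, 1]]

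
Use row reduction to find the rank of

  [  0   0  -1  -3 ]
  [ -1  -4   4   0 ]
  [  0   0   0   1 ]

rank = 3

r1 <-> r2
r1 -> -1·r1
r2 -> -1·r2
r2 -> r2 − 3·r3
r1 -> r1 + 4·r2
The reduced form has 3 nonzero rows.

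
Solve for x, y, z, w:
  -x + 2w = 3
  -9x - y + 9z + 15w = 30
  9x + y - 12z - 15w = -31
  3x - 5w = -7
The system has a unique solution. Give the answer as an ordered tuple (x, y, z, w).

(1, -6, 1/3, 2)

Form the augmented matrix and row-reduce:
  [ -1   0    0    2  |    3 ]
  [ -9  -1    9   15  |   30 ]
  [  9   1  -12  -15  |  -31 ]
  [  3   0    0   -5  |   -7 ]
ρ1 → -1·ρ1
  [  1   0    0   -2  |   -3 ]
  [ -9  -1    9   15  |   30 ]
  [  9   1  -12  -15  |  -31 ]
  [  3   0    0   -5  |   -7 ]
ρ2 → ρ2 + 9·ρ1
  [ 1   0    0   -2  |   -3 ]
  [ 0  -1    9   -3  |    3 ]
  [ 9   1  -12  -15  |  -31 ]
  [ 3   0    0   -5  |   -7 ]
ρ3 → ρ3 − 9·ρ1
  [ 1   0    0  -2  |  -3 ]
  [ 0  -1    9  -3  |   3 ]
  [ 0   1  -12   3  |  -4 ]
  [ 3   0    0  -5  |  -7 ]
ρ4 → ρ4 − 3·ρ1
  [ 1   0    0  -2  |  -3 ]
  [ 0  -1    9  -3  |   3 ]
  [ 0   1  -12   3  |  -4 ]
  [ 0   0    0   1  |   2 ]
ρ2 → -1·ρ2
  [ 1  0    0  -2  |  -3 ]
  [ 0  1   -9   3  |  -3 ]
  [ 0  1  -12   3  |  -4 ]
  [ 0  0    0   1  |   2 ]
ρ3 → ρ3 − ρ2
  [ 1  0   0  -2  |  -3 ]
  [ 0  1  -9   3  |  -3 ]
  [ 0  0  -3   0  |  -1 ]
  [ 0  0   0   1  |   2 ]
ρ3 → -1/3·ρ3
  [ 1  0   0  -2  |   -3 ]
  [ 0  1  -9   3  |   -3 ]
  [ 0  0   1   0  |  1/3 ]
  [ 0  0   0   1  |    2 ]
ρ2 → ρ2 − 3·ρ4
  [ 1  0   0  -2  |   -3 ]
  [ 0  1  -9   0  |   -9 ]
  [ 0  0   1   0  |  1/3 ]
  [ 0  0   0   1  |    2 ]
ρ1 → ρ1 + 2·ρ4
  [ 1  0   0  0  |    1 ]
  [ 0  1  -9  0  |   -9 ]
  [ 0  0   1  0  |  1/3 ]
  [ 0  0   0  1  |    2 ]
ρ2 → ρ2 + 9·ρ3
  [ 1  0  0  0  |    1 ]
  [ 0  1  0  0  |   -6 ]
  [ 0  0  1  0  |  1/3 ]
  [ 0  0  0  1  |    2 ]
Reading off the last column: x = 1, y = -6, z = 1/3, w = 2.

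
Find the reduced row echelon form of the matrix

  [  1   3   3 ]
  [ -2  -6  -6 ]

[[1, 3, 3], [0, 0, 0]]

ρ2 -> ρ2 + 2·ρ1
  [ 1  3  3 ]
  [ 0  0  0 ]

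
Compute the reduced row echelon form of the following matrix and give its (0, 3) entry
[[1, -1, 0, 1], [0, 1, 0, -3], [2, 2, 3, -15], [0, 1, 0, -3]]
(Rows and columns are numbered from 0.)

r3 → r3 − 2·r1
  [ 1  -1  0    1 ]
  [ 0   1  0   -3 ]
  [ 0   4  3  -17 ]
  [ 0   1  0   -3 ]
r3 → r3 − 4·r2
  [ 1  -1  0   1 ]
  [ 0   1  0  -3 ]
  [ 0   0  3  -5 ]
  [ 0   1  0  -3 ]
r4 → r4 − r2
  [ 1  -1  0   1 ]
  [ 0   1  0  -3 ]
  [ 0   0  3  -5 ]
  [ 0   0  0   0 ]
r3 → 1/3·r3
  [ 1  -1  0     1 ]
  [ 0   1  0    -3 ]
  [ 0   0  1  -5/3 ]
  [ 0   0  0     0 ]
r1 → r1 + r2
  [ 1  0  0    -2 ]
  [ 0  1  0    -3 ]
  [ 0  0  1  -5/3 ]
  [ 0  0  0     0 ]

-2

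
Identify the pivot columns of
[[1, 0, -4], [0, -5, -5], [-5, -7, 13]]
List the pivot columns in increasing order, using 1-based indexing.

R3 -> R3 + 5·R1
  [ 1   0  -4 ]
  [ 0  -5  -5 ]
  [ 0  -7  -7 ]
R2 -> -1/5·R2
  [ 1   0  -4 ]
  [ 0   1   1 ]
  [ 0  -7  -7 ]
R3 -> R3 + 7·R2
  [ 1  0  -4 ]
  [ 0  1   1 ]
  [ 0  0   0 ]
Pivot columns are the columns containing a leading 1.

1, 2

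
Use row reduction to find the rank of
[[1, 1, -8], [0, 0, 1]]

ρ1 := ρ1 + 8·ρ2
  [ 1  1  0 ]
  [ 0  0  1 ]
The reduced form has 2 nonzero rows.

rank = 2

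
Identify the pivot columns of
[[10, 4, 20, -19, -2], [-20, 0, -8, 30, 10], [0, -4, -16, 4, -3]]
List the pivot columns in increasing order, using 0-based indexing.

Multiply r1 by 1/10.
  [   1  2/5    2  -19/10  -1/5 ]
  [ -20    0   -8      30    10 ]
  [   0   -4  -16       4    -3 ]
Add 20 times r1 to r2.
  [ 1  2/5    2  -19/10  -1/5 ]
  [ 0    8   32      -8     6 ]
  [ 0   -4  -16       4    -3 ]
Multiply r2 by 1/8.
  [ 1  2/5    2  -19/10  -1/5 ]
  [ 0    1    4      -1   3/4 ]
  [ 0   -4  -16       4    -3 ]
Add 4 times r2 to r3.
  [ 1  2/5  2  -19/10  -1/5 ]
  [ 0    1  4      -1   3/4 ]
  [ 0    0  0       0     0 ]
Subtract 2/5 times r2 from r1.
  [ 1  0  2/5  -3/2  -1/2 ]
  [ 0  1    4    -1   3/4 ]
  [ 0  0    0     0     0 ]
Pivot columns are the columns containing a leading 1.

0, 1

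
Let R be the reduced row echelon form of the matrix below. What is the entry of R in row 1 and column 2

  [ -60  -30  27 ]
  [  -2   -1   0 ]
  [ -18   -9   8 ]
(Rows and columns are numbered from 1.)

1/2

r1 → -1/60·r1
  [   1  1/2  -9/20 ]
  [  -2   -1      0 ]
  [ -18   -9      8 ]
r2 → r2 + 2·r1
  [   1  1/2  -9/20 ]
  [   0    0  -9/10 ]
  [ -18   -9      8 ]
r3 → r3 + 18·r1
  [ 1  1/2  -9/20 ]
  [ 0    0  -9/10 ]
  [ 0    0  -1/10 ]
r2 → -10/9·r2
  [ 1  1/2  -9/20 ]
  [ 0    0      1 ]
  [ 0    0  -1/10 ]
r3 → r3 + 1/10·r2
  [ 1  1/2  -9/20 ]
  [ 0    0      1 ]
  [ 0    0      0 ]
r1 → r1 + 9/20·r2
  [ 1  1/2  0 ]
  [ 0    0  1 ]
  [ 0    0  0 ]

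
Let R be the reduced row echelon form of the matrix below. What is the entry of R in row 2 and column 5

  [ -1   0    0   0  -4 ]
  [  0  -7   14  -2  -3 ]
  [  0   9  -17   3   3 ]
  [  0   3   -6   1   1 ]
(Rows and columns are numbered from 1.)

R1 -> -1·R1
  [ 1   0    0   0   4 ]
  [ 0  -7   14  -2  -3 ]
  [ 0   9  -17   3   3 ]
  [ 0   3   -6   1   1 ]
R2 -> -1/7·R2
  [ 1  0    0    0    4 ]
  [ 0  1   -2  2/7  3/7 ]
  [ 0  9  -17    3    3 ]
  [ 0  3   -6    1    1 ]
R3 -> R3 − 9·R2
  [ 1  0   0    0     4 ]
  [ 0  1  -2  2/7   3/7 ]
  [ 0  0   1  3/7  -6/7 ]
  [ 0  3  -6    1     1 ]
R4 -> R4 − 3·R2
  [ 1  0   0    0     4 ]
  [ 0  1  -2  2/7   3/7 ]
  [ 0  0   1  3/7  -6/7 ]
  [ 0  0   0  1/7  -2/7 ]
R4 -> 7·R4
  [ 1  0   0    0     4 ]
  [ 0  1  -2  2/7   3/7 ]
  [ 0  0   1  3/7  -6/7 ]
  [ 0  0   0    1    -2 ]
R3 -> R3 − 3/7·R4
  [ 1  0   0    0    4 ]
  [ 0  1  -2  2/7  3/7 ]
  [ 0  0   1    0    0 ]
  [ 0  0   0    1   -2 ]
R2 -> R2 − 2/7·R4
  [ 1  0   0  0   4 ]
  [ 0  1  -2  0   1 ]
  [ 0  0   1  0   0 ]
  [ 0  0   0  1  -2 ]
R2 -> R2 + 2·R3
  [ 1  0  0  0   4 ]
  [ 0  1  0  0   1 ]
  [ 0  0  1  0   0 ]
  [ 0  0  0  1  -2 ]

1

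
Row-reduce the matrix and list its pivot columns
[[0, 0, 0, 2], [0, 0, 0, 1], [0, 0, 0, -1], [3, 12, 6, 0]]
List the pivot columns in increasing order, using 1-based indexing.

1, 4

Swap R1 and R4.
  [ 3  12  6   0 ]
  [ 0   0  0   1 ]
  [ 0   0  0  -1 ]
  [ 0   0  0   2 ]
Multiply R1 by 1/3.
  [ 1  4  2   0 ]
  [ 0  0  0   1 ]
  [ 0  0  0  -1 ]
  [ 0  0  0   2 ]
Add R2 to R3.
  [ 1  4  2  0 ]
  [ 0  0  0  1 ]
  [ 0  0  0  0 ]
  [ 0  0  0  2 ]
Subtract 2 times R2 from R4.
  [ 1  4  2  0 ]
  [ 0  0  0  1 ]
  [ 0  0  0  0 ]
  [ 0  0  0  0 ]
Pivot columns are the columns containing a leading 1.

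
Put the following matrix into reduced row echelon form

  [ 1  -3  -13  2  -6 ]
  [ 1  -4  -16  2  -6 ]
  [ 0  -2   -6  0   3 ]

R2 := R2 − R1
R2 := -1·R2
R3 := R3 + 2·R2
R3 := 1/3·R3
R1 := R1 + 6·R3
R1 := R1 + 3·R2

[[1, 0, -4, 2, 0], [0, 1, 3, 0, 0], [0, 0, 0, 0, 1]]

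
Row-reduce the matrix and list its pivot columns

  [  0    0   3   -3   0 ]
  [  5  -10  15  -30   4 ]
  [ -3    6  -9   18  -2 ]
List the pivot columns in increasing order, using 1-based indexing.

1, 3, 5

ρ1 <=> ρ2
  [  5  -10  15  -30   4 ]
  [  0    0   3   -3   0 ]
  [ -3    6  -9   18  -2 ]
ρ1 := 1/5·ρ1
  [  1  -2   3  -6  4/5 ]
  [  0   0   3  -3    0 ]
  [ -3   6  -9  18   -2 ]
ρ3 := ρ3 + 3·ρ1
  [ 1  -2  3  -6  4/5 ]
  [ 0   0  3  -3    0 ]
  [ 0   0  0   0  2/5 ]
ρ2 := 1/3·ρ2
  [ 1  -2  3  -6  4/5 ]
  [ 0   0  1  -1    0 ]
  [ 0   0  0   0  2/5 ]
ρ3 := 5/2·ρ3
  [ 1  -2  3  -6  4/5 ]
  [ 0   0  1  -1    0 ]
  [ 0   0  0   0    1 ]
ρ1 := ρ1 − 4/5·ρ3
  [ 1  -2  3  -6  0 ]
  [ 0   0  1  -1  0 ]
  [ 0   0  0   0  1 ]
ρ1 := ρ1 − 3·ρ2
  [ 1  -2  0  -3  0 ]
  [ 0   0  1  -1  0 ]
  [ 0   0  0   0  1 ]
Pivot columns are the columns containing a leading 1.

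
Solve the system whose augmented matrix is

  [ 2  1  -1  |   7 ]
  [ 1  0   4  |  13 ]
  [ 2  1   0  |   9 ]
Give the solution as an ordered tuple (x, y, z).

(5, -1, 2)

Multiply R1 by 1/2.
  [ 1  1/2  -1/2  |  7/2 ]
  [ 1    0     4  |   13 ]
  [ 2    1     0  |    9 ]
Subtract R1 from R2.
  [ 1   1/2  -1/2  |   7/2 ]
  [ 0  -1/2   9/2  |  19/2 ]
  [ 2     1     0  |     9 ]
Subtract 2 times R1 from R3.
  [ 1   1/2  -1/2  |   7/2 ]
  [ 0  -1/2   9/2  |  19/2 ]
  [ 0     0     1  |     2 ]
Multiply R2 by -2.
  [ 1  1/2  -1/2  |  7/2 ]
  [ 0    1    -9  |  -19 ]
  [ 0    0     1  |    2 ]
Add 9 times R3 to R2.
  [ 1  1/2  -1/2  |  7/2 ]
  [ 0    1     0  |   -1 ]
  [ 0    0     1  |    2 ]
Add 1/2 times R3 to R1.
  [ 1  1/2  0  |  9/2 ]
  [ 0    1  0  |   -1 ]
  [ 0    0  1  |    2 ]
Subtract 1/2 times R2 from R1.
  [ 1  0  0  |   5 ]
  [ 0  1  0  |  -1 ]
  [ 0  0  1  |   2 ]
Reading off the last column: x = 5, y = -1, z = 2.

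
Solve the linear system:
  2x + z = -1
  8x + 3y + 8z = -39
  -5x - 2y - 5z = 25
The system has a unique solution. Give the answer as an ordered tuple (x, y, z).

(2, -5, -5)

Form the augmented matrix and row-reduce:
  [  2   0   1  |   -1 ]
  [  8   3   8  |  -39 ]
  [ -5  -2  -5  |   25 ]
ρ1 := 1/2·ρ1
  [  1   0  1/2  |  -1/2 ]
  [  8   3    8  |   -39 ]
  [ -5  -2   -5  |    25 ]
ρ2 := ρ2 − 8·ρ1
  [  1   0  1/2  |  -1/2 ]
  [  0   3    4  |   -35 ]
  [ -5  -2   -5  |    25 ]
ρ3 := ρ3 + 5·ρ1
  [ 1   0   1/2  |  -1/2 ]
  [ 0   3     4  |   -35 ]
  [ 0  -2  -5/2  |  45/2 ]
ρ2 := 1/3·ρ2
  [ 1   0   1/2  |   -1/2 ]
  [ 0   1   4/3  |  -35/3 ]
  [ 0  -2  -5/2  |   45/2 ]
ρ3 := ρ3 + 2·ρ2
  [ 1  0  1/2  |   -1/2 ]
  [ 0  1  4/3  |  -35/3 ]
  [ 0  0  1/6  |   -5/6 ]
ρ3 := 6·ρ3
  [ 1  0  1/2  |   -1/2 ]
  [ 0  1  4/3  |  -35/3 ]
  [ 0  0    1  |     -5 ]
ρ2 := ρ2 − 4/3·ρ3
  [ 1  0  1/2  |  -1/2 ]
  [ 0  1    0  |    -5 ]
  [ 0  0    1  |    -5 ]
ρ1 := ρ1 − 1/2·ρ3
  [ 1  0  0  |   2 ]
  [ 0  1  0  |  -5 ]
  [ 0  0  1  |  -5 ]
Reading off the last column: x = 2, y = -5, z = -5.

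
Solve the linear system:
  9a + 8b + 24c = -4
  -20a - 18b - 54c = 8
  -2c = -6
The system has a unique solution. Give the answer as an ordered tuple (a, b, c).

(-4, -5, 3)

Form the augmented matrix and row-reduce:
  [   9    8   24  |  -4 ]
  [ -20  -18  -54  |   8 ]
  [   0    0   -2  |  -6 ]
Multiply r1 by 1/9.
  [   1  8/9  8/3  |  -4/9 ]
  [ -20  -18  -54  |     8 ]
  [   0    0   -2  |    -6 ]
Add 20 times r1 to r2.
  [ 1   8/9   8/3  |  -4/9 ]
  [ 0  -2/9  -2/3  |  -8/9 ]
  [ 0     0    -2  |    -6 ]
Multiply r2 by -9/2.
  [ 1  8/9  8/3  |  -4/9 ]
  [ 0    1    3  |     4 ]
  [ 0    0   -2  |    -6 ]
Multiply r3 by -1/2.
  [ 1  8/9  8/3  |  -4/9 ]
  [ 0    1    3  |     4 ]
  [ 0    0    1  |     3 ]
Subtract 3 times r3 from r2.
  [ 1  8/9  8/3  |  -4/9 ]
  [ 0    1    0  |    -5 ]
  [ 0    0    1  |     3 ]
Subtract 8/3 times r3 from r1.
  [ 1  8/9  0  |  -76/9 ]
  [ 0    1  0  |     -5 ]
  [ 0    0  1  |      3 ]
Subtract 8/9 times r2 from r1.
  [ 1  0  0  |  -4 ]
  [ 0  1  0  |  -5 ]
  [ 0  0  1  |   3 ]
Reading off the last column: a = -4, b = -5, c = 3.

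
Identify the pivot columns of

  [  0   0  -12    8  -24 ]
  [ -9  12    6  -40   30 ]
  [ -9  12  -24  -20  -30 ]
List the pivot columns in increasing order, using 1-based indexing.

R1 <-> R2
  [ -9  12    6  -40   30 ]
  [  0   0  -12    8  -24 ]
  [ -9  12  -24  -20  -30 ]
R1 := -1/9·R1
  [  1  -4/3  -2/3  40/9  -10/3 ]
  [  0     0   -12     8    -24 ]
  [ -9    12   -24   -20    -30 ]
R3 := R3 + 9·R1
  [ 1  -4/3  -2/3  40/9  -10/3 ]
  [ 0     0   -12     8    -24 ]
  [ 0     0   -30    20    -60 ]
R2 := -1/12·R2
  [ 1  -4/3  -2/3  40/9  -10/3 ]
  [ 0     0     1  -2/3      2 ]
  [ 0     0   -30    20    -60 ]
R3 := R3 + 30·R2
  [ 1  -4/3  -2/3  40/9  -10/3 ]
  [ 0     0     1  -2/3      2 ]
  [ 0     0     0     0      0 ]
R1 := R1 + 2/3·R2
  [ 1  -4/3  0     4  -2 ]
  [ 0     0  1  -2/3   2 ]
  [ 0     0  0     0   0 ]
Pivot columns are the columns containing a leading 1.

1, 3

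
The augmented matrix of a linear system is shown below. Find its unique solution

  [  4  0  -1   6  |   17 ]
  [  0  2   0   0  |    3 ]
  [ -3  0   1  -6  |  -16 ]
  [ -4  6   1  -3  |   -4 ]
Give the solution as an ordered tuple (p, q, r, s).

ρ1 := 1/4·ρ1
  [  1  0  -1/4  3/2  |  17/4 ]
  [  0  2     0    0  |     3 ]
  [ -3  0     1   -6  |   -16 ]
  [ -4  6     1   -3  |    -4 ]
ρ3 := ρ3 + 3·ρ1
  [  1  0  -1/4   3/2  |   17/4 ]
  [  0  2     0     0  |      3 ]
  [  0  0   1/4  -3/2  |  -13/4 ]
  [ -4  6     1    -3  |     -4 ]
ρ4 := ρ4 + 4·ρ1
  [ 1  0  -1/4   3/2  |   17/4 ]
  [ 0  2     0     0  |      3 ]
  [ 0  0   1/4  -3/2  |  -13/4 ]
  [ 0  6     0     3  |     13 ]
ρ2 := 1/2·ρ2
  [ 1  0  -1/4   3/2  |   17/4 ]
  [ 0  1     0     0  |    3/2 ]
  [ 0  0   1/4  -3/2  |  -13/4 ]
  [ 0  6     0     3  |     13 ]
ρ4 := ρ4 − 6·ρ2
  [ 1  0  -1/4   3/2  |   17/4 ]
  [ 0  1     0     0  |    3/2 ]
  [ 0  0   1/4  -3/2  |  -13/4 ]
  [ 0  0     0     3  |      4 ]
ρ3 := 4·ρ3
  [ 1  0  -1/4  3/2  |  17/4 ]
  [ 0  1     0    0  |   3/2 ]
  [ 0  0     1   -6  |   -13 ]
  [ 0  0     0    3  |     4 ]
ρ4 := 1/3·ρ4
  [ 1  0  -1/4  3/2  |  17/4 ]
  [ 0  1     0    0  |   3/2 ]
  [ 0  0     1   -6  |   -13 ]
  [ 0  0     0    1  |   4/3 ]
ρ3 := ρ3 + 6·ρ4
  [ 1  0  -1/4  3/2  |  17/4 ]
  [ 0  1     0    0  |   3/2 ]
  [ 0  0     1    0  |    -5 ]
  [ 0  0     0    1  |   4/3 ]
ρ1 := ρ1 − 3/2·ρ4
  [ 1  0  -1/4  0  |  9/4 ]
  [ 0  1     0  0  |  3/2 ]
  [ 0  0     1  0  |   -5 ]
  [ 0  0     0  1  |  4/3 ]
ρ1 := ρ1 + 1/4·ρ3
  [ 1  0  0  0  |    1 ]
  [ 0  1  0  0  |  3/2 ]
  [ 0  0  1  0  |   -5 ]
  [ 0  0  0  1  |  4/3 ]
Reading off the last column: p = 1, q = 3/2, r = -5, s = 4/3.

(1, 3/2, -5, 4/3)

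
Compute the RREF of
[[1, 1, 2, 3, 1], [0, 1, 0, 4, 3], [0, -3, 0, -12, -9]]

Add 3 times R2 to R3.
Subtract R2 from R1.

[[1, 0, 2, -1, -2], [0, 1, 0, 4, 3], [0, 0, 0, 0, 0]]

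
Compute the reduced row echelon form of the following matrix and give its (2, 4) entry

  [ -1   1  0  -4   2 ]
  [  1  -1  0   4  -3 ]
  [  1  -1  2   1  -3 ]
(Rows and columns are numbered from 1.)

-3/2

ρ1 ← -1·ρ1
  [ 1  -1  0  4  -2 ]
  [ 1  -1  0  4  -3 ]
  [ 1  -1  2  1  -3 ]
ρ2 ← ρ2 − ρ1
  [ 1  -1  0  4  -2 ]
  [ 0   0  0  0  -1 ]
  [ 1  -1  2  1  -3 ]
ρ3 ← ρ3 − ρ1
  [ 1  -1  0   4  -2 ]
  [ 0   0  0   0  -1 ]
  [ 0   0  2  -3  -1 ]
ρ2 <-> ρ3
  [ 1  -1  0   4  -2 ]
  [ 0   0  2  -3  -1 ]
  [ 0   0  0   0  -1 ]
ρ2 ← 1/2·ρ2
  [ 1  -1  0     4    -2 ]
  [ 0   0  1  -3/2  -1/2 ]
  [ 0   0  0     0    -1 ]
ρ3 ← -1·ρ3
  [ 1  -1  0     4    -2 ]
  [ 0   0  1  -3/2  -1/2 ]
  [ 0   0  0     0     1 ]
ρ2 ← ρ2 + 1/2·ρ3
  [ 1  -1  0     4  -2 ]
  [ 0   0  1  -3/2   0 ]
  [ 0   0  0     0   1 ]
ρ1 ← ρ1 + 2·ρ3
  [ 1  -1  0     4  0 ]
  [ 0   0  1  -3/2  0 ]
  [ 0   0  0     0  1 ]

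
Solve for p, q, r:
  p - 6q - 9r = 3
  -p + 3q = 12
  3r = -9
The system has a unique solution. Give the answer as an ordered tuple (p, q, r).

(0, 4, -3)

Form the augmented matrix and row-reduce:
  [  1  -6  -9  |   3 ]
  [ -1   3   0  |  12 ]
  [  0   0   3  |  -9 ]
R2 -> R2 + R1
  [ 1  -6  -9  |   3 ]
  [ 0  -3  -9  |  15 ]
  [ 0   0   3  |  -9 ]
R2 -> -1/3·R2
  [ 1  -6  -9  |   3 ]
  [ 0   1   3  |  -5 ]
  [ 0   0   3  |  -9 ]
R3 -> 1/3·R3
  [ 1  -6  -9  |   3 ]
  [ 0   1   3  |  -5 ]
  [ 0   0   1  |  -3 ]
R2 -> R2 − 3·R3
  [ 1  -6  -9  |   3 ]
  [ 0   1   0  |   4 ]
  [ 0   0   1  |  -3 ]
R1 -> R1 + 9·R3
  [ 1  -6  0  |  -24 ]
  [ 0   1  0  |    4 ]
  [ 0   0  1  |   -3 ]
R1 -> R1 + 6·R2
  [ 1  0  0  |   0 ]
  [ 0  1  0  |   4 ]
  [ 0  0  1  |  -3 ]
Reading off the last column: p = 0, q = 4, r = -3.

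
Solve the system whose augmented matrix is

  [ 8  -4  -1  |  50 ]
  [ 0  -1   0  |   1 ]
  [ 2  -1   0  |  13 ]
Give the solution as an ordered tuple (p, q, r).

(6, -1, 2)

Multiply r1 by 1/8.
  [ 1  -1/2  -1/8  |  25/4 ]
  [ 0    -1     0  |     1 ]
  [ 2    -1     0  |    13 ]
Subtract 2 times r1 from r3.
  [ 1  -1/2  -1/8  |  25/4 ]
  [ 0    -1     0  |     1 ]
  [ 0     0   1/4  |   1/2 ]
Multiply r2 by -1.
  [ 1  -1/2  -1/8  |  25/4 ]
  [ 0     1     0  |    -1 ]
  [ 0     0   1/4  |   1/2 ]
Multiply r3 by 4.
  [ 1  -1/2  -1/8  |  25/4 ]
  [ 0     1     0  |    -1 ]
  [ 0     0     1  |     2 ]
Add 1/8 times r3 to r1.
  [ 1  -1/2  0  |  13/2 ]
  [ 0     1  0  |    -1 ]
  [ 0     0  1  |     2 ]
Add 1/2 times r2 to r1.
  [ 1  0  0  |   6 ]
  [ 0  1  0  |  -1 ]
  [ 0  0  1  |   2 ]
Reading off the last column: p = 6, q = -1, r = 2.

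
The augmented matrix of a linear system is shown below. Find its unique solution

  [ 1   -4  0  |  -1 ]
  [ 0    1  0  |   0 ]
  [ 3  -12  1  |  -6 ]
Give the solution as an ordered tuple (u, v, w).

ρ3 := ρ3 − 3·ρ1
ρ1 := ρ1 + 4·ρ2
Reading off the last column: u = -1, v = 0, w = -3.

(-1, 0, -3)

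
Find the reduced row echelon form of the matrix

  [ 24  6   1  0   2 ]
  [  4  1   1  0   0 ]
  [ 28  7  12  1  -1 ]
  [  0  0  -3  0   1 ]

Multiply ρ1 by 1/24.
  [  1  1/4  1/24  0  1/12 ]
  [  4    1     1  0     0 ]
  [ 28    7    12  1    -1 ]
  [  0    0    -3  0     1 ]
Subtract 4 times ρ1 from ρ2.
  [  1  1/4  1/24  0  1/12 ]
  [  0    0   5/6  0  -1/3 ]
  [ 28    7    12  1    -1 ]
  [  0    0    -3  0     1 ]
Subtract 28 times ρ1 from ρ3.
  [ 1  1/4  1/24  0   1/12 ]
  [ 0    0   5/6  0   -1/3 ]
  [ 0    0  65/6  1  -10/3 ]
  [ 0    0    -3  0      1 ]
Multiply ρ2 by 6/5.
  [ 1  1/4  1/24  0   1/12 ]
  [ 0    0     1  0   -2/5 ]
  [ 0    0  65/6  1  -10/3 ]
  [ 0    0    -3  0      1 ]
Subtract 65/6 times ρ2 from ρ3.
  [ 1  1/4  1/24  0  1/12 ]
  [ 0    0     1  0  -2/5 ]
  [ 0    0     0  1     1 ]
  [ 0    0    -3  0     1 ]
Add 3 times ρ2 to ρ4.
  [ 1  1/4  1/24  0  1/12 ]
  [ 0    0     1  0  -2/5 ]
  [ 0    0     0  1     1 ]
  [ 0    0     0  0  -1/5 ]
Multiply ρ4 by -5.
  [ 1  1/4  1/24  0  1/12 ]
  [ 0    0     1  0  -2/5 ]
  [ 0    0     0  1     1 ]
  [ 0    0     0  0     1 ]
Subtract ρ4 from ρ3.
  [ 1  1/4  1/24  0  1/12 ]
  [ 0    0     1  0  -2/5 ]
  [ 0    0     0  1     0 ]
  [ 0    0     0  0     1 ]
Add 2/5 times ρ4 to ρ2.
  [ 1  1/4  1/24  0  1/12 ]
  [ 0    0     1  0     0 ]
  [ 0    0     0  1     0 ]
  [ 0    0     0  0     1 ]
Subtract 1/12 times ρ4 from ρ1.
  [ 1  1/4  1/24  0  0 ]
  [ 0    0     1  0  0 ]
  [ 0    0     0  1  0 ]
  [ 0    0     0  0  1 ]
Subtract 1/24 times ρ2 from ρ1.
  [ 1  1/4  0  0  0 ]
  [ 0    0  1  0  0 ]
  [ 0    0  0  1  0 ]
  [ 0    0  0  0  1 ]

[[1, 1/4, 0, 0, 0], [0, 0, 1, 0, 0], [0, 0, 0, 1, 0], [0, 0, 0, 0, 1]]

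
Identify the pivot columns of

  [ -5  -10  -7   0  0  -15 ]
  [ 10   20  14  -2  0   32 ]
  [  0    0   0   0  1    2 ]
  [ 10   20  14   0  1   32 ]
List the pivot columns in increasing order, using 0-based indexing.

Multiply ρ1 by -1/5.
  [  1   2  7/5   0  0   3 ]
  [ 10  20   14  -2  0  32 ]
  [  0   0    0   0  1   2 ]
  [ 10  20   14   0  1  32 ]
Subtract 10 times ρ1 from ρ2.
  [  1   2  7/5   0  0   3 ]
  [  0   0    0  -2  0   2 ]
  [  0   0    0   0  1   2 ]
  [ 10  20   14   0  1  32 ]
Subtract 10 times ρ1 from ρ4.
  [ 1  2  7/5   0  0  3 ]
  [ 0  0    0  -2  0  2 ]
  [ 0  0    0   0  1  2 ]
  [ 0  0    0   0  1  2 ]
Multiply ρ2 by -1/2.
  [ 1  2  7/5  0  0   3 ]
  [ 0  0    0  1  0  -1 ]
  [ 0  0    0  0  1   2 ]
  [ 0  0    0  0  1   2 ]
Subtract ρ3 from ρ4.
  [ 1  2  7/5  0  0   3 ]
  [ 0  0    0  1  0  -1 ]
  [ 0  0    0  0  1   2 ]
  [ 0  0    0  0  0   0 ]
Pivot columns are the columns containing a leading 1.

0, 3, 4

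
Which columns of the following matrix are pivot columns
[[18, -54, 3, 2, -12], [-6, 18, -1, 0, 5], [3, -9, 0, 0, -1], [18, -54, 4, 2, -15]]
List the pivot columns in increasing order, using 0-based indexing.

r1 ← 1/18·r1
  [  1   -3  1/6  1/9  -2/3 ]
  [ -6   18   -1    0     5 ]
  [  3   -9    0    0    -1 ]
  [ 18  -54    4    2   -15 ]
r2 ← r2 + 6·r1
  [  1   -3  1/6  1/9  -2/3 ]
  [  0    0    0  2/3     1 ]
  [  3   -9    0    0    -1 ]
  [ 18  -54    4    2   -15 ]
r3 ← r3 − 3·r1
  [  1   -3   1/6   1/9  -2/3 ]
  [  0    0     0   2/3     1 ]
  [  0    0  -1/2  -1/3     1 ]
  [ 18  -54     4     2   -15 ]
r4 ← r4 − 18·r1
  [ 1  -3   1/6   1/9  -2/3 ]
  [ 0   0     0   2/3     1 ]
  [ 0   0  -1/2  -1/3     1 ]
  [ 0   0     1     0    -3 ]
r2 <=> r3
  [ 1  -3   1/6   1/9  -2/3 ]
  [ 0   0  -1/2  -1/3     1 ]
  [ 0   0     0   2/3     1 ]
  [ 0   0     1     0    -3 ]
r2 ← -2·r2
  [ 1  -3  1/6  1/9  -2/3 ]
  [ 0   0    1  2/3    -2 ]
  [ 0   0    0  2/3     1 ]
  [ 0   0    1    0    -3 ]
r4 ← r4 − r2
  [ 1  -3  1/6   1/9  -2/3 ]
  [ 0   0    1   2/3    -2 ]
  [ 0   0    0   2/3     1 ]
  [ 0   0    0  -2/3    -1 ]
r3 ← 3/2·r3
  [ 1  -3  1/6   1/9  -2/3 ]
  [ 0   0    1   2/3    -2 ]
  [ 0   0    0     1   3/2 ]
  [ 0   0    0  -2/3    -1 ]
r4 ← r4 + 2/3·r3
  [ 1  -3  1/6  1/9  -2/3 ]
  [ 0   0    1  2/3    -2 ]
  [ 0   0    0    1   3/2 ]
  [ 0   0    0    0     0 ]
r2 ← r2 − 2/3·r3
  [ 1  -3  1/6  1/9  -2/3 ]
  [ 0   0    1    0    -3 ]
  [ 0   0    0    1   3/2 ]
  [ 0   0    0    0     0 ]
r1 ← r1 − 1/9·r3
  [ 1  -3  1/6  0  -5/6 ]
  [ 0   0    1  0    -3 ]
  [ 0   0    0  1   3/2 ]
  [ 0   0    0  0     0 ]
r1 ← r1 − 1/6·r2
  [ 1  -3  0  0  -1/3 ]
  [ 0   0  1  0    -3 ]
  [ 0   0  0  1   3/2 ]
  [ 0   0  0  0     0 ]
Pivot columns are the columns containing a leading 1.

0, 2, 3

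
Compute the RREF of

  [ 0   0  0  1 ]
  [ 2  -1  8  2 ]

[[1, -1/2, 4, 0], [0, 0, 0, 1]]

r1 <=> r2
  [ 2  -1  8  2 ]
  [ 0   0  0  1 ]
r1 → 1/2·r1
  [ 1  -1/2  4  1 ]
  [ 0     0  0  1 ]
r1 → r1 − r2
  [ 1  -1/2  4  0 ]
  [ 0     0  0  1 ]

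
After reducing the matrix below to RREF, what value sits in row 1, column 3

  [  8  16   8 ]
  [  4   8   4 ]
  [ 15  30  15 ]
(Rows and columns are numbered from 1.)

1

R1 ← 1/8·R1
  [  1   2   1 ]
  [  4   8   4 ]
  [ 15  30  15 ]
R2 ← R2 − 4·R1
  [  1   2   1 ]
  [  0   0   0 ]
  [ 15  30  15 ]
R3 ← R3 − 15·R1
  [ 1  2  1 ]
  [ 0  0  0 ]
  [ 0  0  0 ]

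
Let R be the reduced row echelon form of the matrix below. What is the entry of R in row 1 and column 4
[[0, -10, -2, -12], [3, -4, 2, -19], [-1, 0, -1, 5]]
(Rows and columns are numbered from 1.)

-1

R1 ↔ R2
  [  3   -4   2  -19 ]
  [  0  -10  -2  -12 ]
  [ -1    0  -1    5 ]
R1 → 1/3·R1
  [  1  -4/3  2/3  -19/3 ]
  [  0   -10   -2    -12 ]
  [ -1     0   -1      5 ]
R3 → R3 + R1
  [ 1  -4/3   2/3  -19/3 ]
  [ 0   -10    -2    -12 ]
  [ 0  -4/3  -1/3   -4/3 ]
R2 → -1/10·R2
  [ 1  -4/3   2/3  -19/3 ]
  [ 0     1   1/5    6/5 ]
  [ 0  -4/3  -1/3   -4/3 ]
R3 → R3 + 4/3·R2
  [ 1  -4/3    2/3  -19/3 ]
  [ 0     1    1/5    6/5 ]
  [ 0     0  -1/15   4/15 ]
R3 → -15·R3
  [ 1  -4/3  2/3  -19/3 ]
  [ 0     1  1/5    6/5 ]
  [ 0     0    1     -4 ]
R2 → R2 − 1/5·R3
  [ 1  -4/3  2/3  -19/3 ]
  [ 0     1    0      2 ]
  [ 0     0    1     -4 ]
R1 → R1 − 2/3·R3
  [ 1  -4/3  0  -11/3 ]
  [ 0     1  0      2 ]
  [ 0     0  1     -4 ]
R1 → R1 + 4/3·R2
  [ 1  0  0  -1 ]
  [ 0  1  0   2 ]
  [ 0  0  1  -4 ]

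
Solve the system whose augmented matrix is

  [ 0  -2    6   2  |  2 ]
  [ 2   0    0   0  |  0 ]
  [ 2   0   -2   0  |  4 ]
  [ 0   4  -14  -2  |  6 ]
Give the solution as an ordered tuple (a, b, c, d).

R1 <-> R2
  [ 2   0    0   0  |  0 ]
  [ 0  -2    6   2  |  2 ]
  [ 2   0   -2   0  |  4 ]
  [ 0   4  -14  -2  |  6 ]
R1 ← 1/2·R1
  [ 1   0    0   0  |  0 ]
  [ 0  -2    6   2  |  2 ]
  [ 2   0   -2   0  |  4 ]
  [ 0   4  -14  -2  |  6 ]
R3 ← R3 − 2·R1
  [ 1   0    0   0  |  0 ]
  [ 0  -2    6   2  |  2 ]
  [ 0   0   -2   0  |  4 ]
  [ 0   4  -14  -2  |  6 ]
R2 ← -1/2·R2
  [ 1  0    0   0  |   0 ]
  [ 0  1   -3  -1  |  -1 ]
  [ 0  0   -2   0  |   4 ]
  [ 0  4  -14  -2  |   6 ]
R4 ← R4 − 4·R2
  [ 1  0   0   0  |   0 ]
  [ 0  1  -3  -1  |  -1 ]
  [ 0  0  -2   0  |   4 ]
  [ 0  0  -2   2  |  10 ]
R3 ← -1/2·R3
  [ 1  0   0   0  |   0 ]
  [ 0  1  -3  -1  |  -1 ]
  [ 0  0   1   0  |  -2 ]
  [ 0  0  -2   2  |  10 ]
R4 ← R4 + 2·R3
  [ 1  0   0   0  |   0 ]
  [ 0  1  -3  -1  |  -1 ]
  [ 0  0   1   0  |  -2 ]
  [ 0  0   0   2  |   6 ]
R4 ← 1/2·R4
  [ 1  0   0   0  |   0 ]
  [ 0  1  -3  -1  |  -1 ]
  [ 0  0   1   0  |  -2 ]
  [ 0  0   0   1  |   3 ]
R2 ← R2 + R4
  [ 1  0   0  0  |   0 ]
  [ 0  1  -3  0  |   2 ]
  [ 0  0   1  0  |  -2 ]
  [ 0  0   0  1  |   3 ]
R2 ← R2 + 3·R3
  [ 1  0  0  0  |   0 ]
  [ 0  1  0  0  |  -4 ]
  [ 0  0  1  0  |  -2 ]
  [ 0  0  0  1  |   3 ]
Reading off the last column: a = 0, b = -4, c = -2, d = 3.

(0, -4, -2, 3)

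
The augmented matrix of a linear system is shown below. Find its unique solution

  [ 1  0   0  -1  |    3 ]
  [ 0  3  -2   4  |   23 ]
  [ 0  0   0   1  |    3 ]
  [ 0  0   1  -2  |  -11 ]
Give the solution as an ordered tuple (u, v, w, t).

Multiply ρ2 by 1/3.
  [ 1  0     0   -1  |     3 ]
  [ 0  1  -2/3  4/3  |  23/3 ]
  [ 0  0     0    1  |     3 ]
  [ 0  0     1   -2  |   -11 ]
Swap ρ3 and ρ4.
  [ 1  0     0   -1  |     3 ]
  [ 0  1  -2/3  4/3  |  23/3 ]
  [ 0  0     1   -2  |   -11 ]
  [ 0  0     0    1  |     3 ]
Add 2 times ρ4 to ρ3.
  [ 1  0     0   -1  |     3 ]
  [ 0  1  -2/3  4/3  |  23/3 ]
  [ 0  0     1    0  |    -5 ]
  [ 0  0     0    1  |     3 ]
Subtract 4/3 times ρ4 from ρ2.
  [ 1  0     0  -1  |     3 ]
  [ 0  1  -2/3   0  |  11/3 ]
  [ 0  0     1   0  |    -5 ]
  [ 0  0     0   1  |     3 ]
Add ρ4 to ρ1.
  [ 1  0     0  0  |     6 ]
  [ 0  1  -2/3  0  |  11/3 ]
  [ 0  0     1  0  |    -5 ]
  [ 0  0     0  1  |     3 ]
Add 2/3 times ρ3 to ρ2.
  [ 1  0  0  0  |    6 ]
  [ 0  1  0  0  |  1/3 ]
  [ 0  0  1  0  |   -5 ]
  [ 0  0  0  1  |    3 ]
Reading off the last column: u = 6, v = 1/3, w = -5, t = 3.

(6, 1/3, -5, 3)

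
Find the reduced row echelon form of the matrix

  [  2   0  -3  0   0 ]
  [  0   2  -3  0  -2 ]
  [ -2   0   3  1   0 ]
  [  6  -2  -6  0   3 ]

r1 → 1/2·r1
  [  1   0  -3/2  0   0 ]
  [  0   2    -3  0  -2 ]
  [ -2   0     3  1   0 ]
  [  6  -2    -6  0   3 ]
r3 → r3 + 2·r1
  [ 1   0  -3/2  0   0 ]
  [ 0   2    -3  0  -2 ]
  [ 0   0     0  1   0 ]
  [ 6  -2    -6  0   3 ]
r4 → r4 − 6·r1
  [ 1   0  -3/2  0   0 ]
  [ 0   2    -3  0  -2 ]
  [ 0   0     0  1   0 ]
  [ 0  -2     3  0   3 ]
r2 → 1/2·r2
  [ 1   0  -3/2  0   0 ]
  [ 0   1  -3/2  0  -1 ]
  [ 0   0     0  1   0 ]
  [ 0  -2     3  0   3 ]
r4 → r4 + 2·r2
  [ 1  0  -3/2  0   0 ]
  [ 0  1  -3/2  0  -1 ]
  [ 0  0     0  1   0 ]
  [ 0  0     0  0   1 ]
r2 → r2 + r4
  [ 1  0  -3/2  0  0 ]
  [ 0  1  -3/2  0  0 ]
  [ 0  0     0  1  0 ]
  [ 0  0     0  0  1 ]

[[1, 0, -3/2, 0, 0], [0, 1, -3/2, 0, 0], [0, 0, 0, 1, 0], [0, 0, 0, 0, 1]]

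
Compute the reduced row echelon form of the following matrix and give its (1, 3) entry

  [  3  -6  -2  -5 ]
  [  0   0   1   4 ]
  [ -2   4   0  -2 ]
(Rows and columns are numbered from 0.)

4

r1 ← 1/3·r1
  [  1  -2  -2/3  -5/3 ]
  [  0   0     1     4 ]
  [ -2   4     0    -2 ]
r3 ← r3 + 2·r1
  [ 1  -2  -2/3   -5/3 ]
  [ 0   0     1      4 ]
  [ 0   0  -4/3  -16/3 ]
r3 ← r3 + 4/3·r2
  [ 1  -2  -2/3  -5/3 ]
  [ 0   0     1     4 ]
  [ 0   0     0     0 ]
r1 ← r1 + 2/3·r2
  [ 1  -2  0  1 ]
  [ 0   0  1  4 ]
  [ 0   0  0  0 ]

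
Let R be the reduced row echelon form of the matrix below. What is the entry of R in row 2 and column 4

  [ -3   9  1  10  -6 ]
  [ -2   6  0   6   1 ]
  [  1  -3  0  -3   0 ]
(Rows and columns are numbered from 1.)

1

R1 := -1/3·R1
  [  1  -3  -1/3  -10/3  2 ]
  [ -2   6     0      6  1 ]
  [  1  -3     0     -3  0 ]
R2 := R2 + 2·R1
  [ 1  -3  -1/3  -10/3  2 ]
  [ 0   0  -2/3   -2/3  5 ]
  [ 1  -3     0     -3  0 ]
R3 := R3 − R1
  [ 1  -3  -1/3  -10/3   2 ]
  [ 0   0  -2/3   -2/3   5 ]
  [ 0   0   1/3    1/3  -2 ]
R2 := -3/2·R2
  [ 1  -3  -1/3  -10/3      2 ]
  [ 0   0     1      1  -15/2 ]
  [ 0   0   1/3    1/3     -2 ]
R3 := R3 − 1/3·R2
  [ 1  -3  -1/3  -10/3      2 ]
  [ 0   0     1      1  -15/2 ]
  [ 0   0     0      0    1/2 ]
R3 := 2·R3
  [ 1  -3  -1/3  -10/3      2 ]
  [ 0   0     1      1  -15/2 ]
  [ 0   0     0      0      1 ]
R2 := R2 + 15/2·R3
  [ 1  -3  -1/3  -10/3  2 ]
  [ 0   0     1      1  0 ]
  [ 0   0     0      0  1 ]
R1 := R1 − 2·R3
  [ 1  -3  -1/3  -10/3  0 ]
  [ 0   0     1      1  0 ]
  [ 0   0     0      0  1 ]
R1 := R1 + 1/3·R2
  [ 1  -3  0  -3  0 ]
  [ 0   0  1   1  0 ]
  [ 0   0  0   0  1 ]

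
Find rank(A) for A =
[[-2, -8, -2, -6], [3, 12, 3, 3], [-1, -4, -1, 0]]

rank = 2

R1 -> -1/2·R1
  [  1   4   1  3 ]
  [  3  12   3  3 ]
  [ -1  -4  -1  0 ]
R2 -> R2 − 3·R1
  [  1   4   1   3 ]
  [  0   0   0  -6 ]
  [ -1  -4  -1   0 ]
R3 -> R3 + R1
  [ 1  4  1   3 ]
  [ 0  0  0  -6 ]
  [ 0  0  0   3 ]
R2 -> -1/6·R2
  [ 1  4  1  3 ]
  [ 0  0  0  1 ]
  [ 0  0  0  3 ]
R3 -> R3 − 3·R2
  [ 1  4  1  3 ]
  [ 0  0  0  1 ]
  [ 0  0  0  0 ]
R1 -> R1 − 3·R2
  [ 1  4  1  0 ]
  [ 0  0  0  1 ]
  [ 0  0  0  0 ]
The reduced form has 2 nonzero rows.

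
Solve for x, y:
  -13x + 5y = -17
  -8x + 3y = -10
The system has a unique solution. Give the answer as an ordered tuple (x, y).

(-1, -6)

Form the augmented matrix and row-reduce:
  [ -13  5  |  -17 ]
  [  -8  3  |  -10 ]
Multiply r1 by -1/13.
  [  1  -5/13  |  17/13 ]
  [ -8      3  |    -10 ]
Add 8 times r1 to r2.
  [ 1  -5/13  |  17/13 ]
  [ 0  -1/13  |   6/13 ]
Multiply r2 by -13.
  [ 1  -5/13  |  17/13 ]
  [ 0      1  |     -6 ]
Add 5/13 times r2 to r1.
  [ 1  0  |  -1 ]
  [ 0  1  |  -6 ]
Reading off the last column: x = -1, y = -6.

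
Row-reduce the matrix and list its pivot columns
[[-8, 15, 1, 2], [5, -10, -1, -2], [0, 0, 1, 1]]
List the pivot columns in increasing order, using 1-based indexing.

R1 := -1/8·R1
  [ 1  -15/8  -1/8  -1/4 ]
  [ 5    -10    -1    -2 ]
  [ 0      0     1     1 ]
R2 := R2 − 5·R1
  [ 1  -15/8  -1/8  -1/4 ]
  [ 0   -5/8  -3/8  -3/4 ]
  [ 0      0     1     1 ]
R2 := -8/5·R2
  [ 1  -15/8  -1/8  -1/4 ]
  [ 0      1   3/5   6/5 ]
  [ 0      0     1     1 ]
R2 := R2 − 3/5·R3
  [ 1  -15/8  -1/8  -1/4 ]
  [ 0      1     0   3/5 ]
  [ 0      0     1     1 ]
R1 := R1 + 1/8·R3
  [ 1  -15/8  0  -1/8 ]
  [ 0      1  0   3/5 ]
  [ 0      0  1     1 ]
R1 := R1 + 15/8·R2
  [ 1  0  0    1 ]
  [ 0  1  0  3/5 ]
  [ 0  0  1    1 ]
Pivot columns are the columns containing a leading 1.

1, 2, 3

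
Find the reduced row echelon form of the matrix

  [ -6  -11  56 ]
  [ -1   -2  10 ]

Multiply ρ1 by -1/6.
  [  1  11/6  -28/3 ]
  [ -1    -2     10 ]
Add ρ1 to ρ2.
  [ 1  11/6  -28/3 ]
  [ 0  -1/6    2/3 ]
Multiply ρ2 by -6.
  [ 1  11/6  -28/3 ]
  [ 0     1     -4 ]
Subtract 11/6 times ρ2 from ρ1.
  [ 1  0  -2 ]
  [ 0  1  -4 ]

[[1, 0, -2], [0, 1, -4]]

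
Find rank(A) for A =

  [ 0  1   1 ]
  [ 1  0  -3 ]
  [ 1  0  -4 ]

ρ1 <-> ρ2
  [ 1  0  -3 ]
  [ 0  1   1 ]
  [ 1  0  -4 ]
ρ3 → ρ3 − ρ1
  [ 1  0  -3 ]
  [ 0  1   1 ]
  [ 0  0  -1 ]
ρ3 → -1·ρ3
  [ 1  0  -3 ]
  [ 0  1   1 ]
  [ 0  0   1 ]
ρ2 → ρ2 − ρ3
  [ 1  0  -3 ]
  [ 0  1   0 ]
  [ 0  0   1 ]
ρ1 → ρ1 + 3·ρ3
  [ 1  0  0 ]
  [ 0  1  0 ]
  [ 0  0  1 ]
The reduced form has 3 nonzero rows.

rank = 3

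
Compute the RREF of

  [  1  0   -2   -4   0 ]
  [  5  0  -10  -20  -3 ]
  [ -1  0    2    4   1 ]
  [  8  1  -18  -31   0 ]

[[1, 0, -2, -4, 0], [0, 1, -2, 1, 0], [0, 0, 0, 0, 1], [0, 0, 0, 0, 0]]

r2 := r2 − 5·r1
  [  1  0   -2   -4   0 ]
  [  0  0    0    0  -3 ]
  [ -1  0    2    4   1 ]
  [  8  1  -18  -31   0 ]
r3 := r3 + r1
  [ 1  0   -2   -4   0 ]
  [ 0  0    0    0  -3 ]
  [ 0  0    0    0   1 ]
  [ 8  1  -18  -31   0 ]
r4 := r4 − 8·r1
  [ 1  0  -2  -4   0 ]
  [ 0  0   0   0  -3 ]
  [ 0  0   0   0   1 ]
  [ 0  1  -2   1   0 ]
r2 ↔ r4
  [ 1  0  -2  -4   0 ]
  [ 0  1  -2   1   0 ]
  [ 0  0   0   0   1 ]
  [ 0  0   0   0  -3 ]
r4 := r4 + 3·r3
  [ 1  0  -2  -4  0 ]
  [ 0  1  -2   1  0 ]
  [ 0  0   0   0  1 ]
  [ 0  0   0   0  0 ]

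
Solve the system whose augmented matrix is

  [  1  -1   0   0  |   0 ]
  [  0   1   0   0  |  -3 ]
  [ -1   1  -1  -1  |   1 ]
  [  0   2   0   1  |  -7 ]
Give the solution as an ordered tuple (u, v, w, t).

(-3, -3, 0, -1)

Add R1 to R3.
  [ 1  -1   0   0  |   0 ]
  [ 0   1   0   0  |  -3 ]
  [ 0   0  -1  -1  |   1 ]
  [ 0   2   0   1  |  -7 ]
Subtract 2 times R2 from R4.
  [ 1  -1   0   0  |   0 ]
  [ 0   1   0   0  |  -3 ]
  [ 0   0  -1  -1  |   1 ]
  [ 0   0   0   1  |  -1 ]
Multiply R3 by -1.
  [ 1  -1  0  0  |   0 ]
  [ 0   1  0  0  |  -3 ]
  [ 0   0  1  1  |  -1 ]
  [ 0   0  0  1  |  -1 ]
Subtract R4 from R3.
  [ 1  -1  0  0  |   0 ]
  [ 0   1  0  0  |  -3 ]
  [ 0   0  1  0  |   0 ]
  [ 0   0  0  1  |  -1 ]
Add R2 to R1.
  [ 1  0  0  0  |  -3 ]
  [ 0  1  0  0  |  -3 ]
  [ 0  0  1  0  |   0 ]
  [ 0  0  0  1  |  -1 ]
Reading off the last column: u = -3, v = -3, w = 0, t = -1.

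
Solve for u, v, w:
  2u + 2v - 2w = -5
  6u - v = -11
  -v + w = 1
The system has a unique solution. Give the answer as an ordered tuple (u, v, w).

(-3/2, 2, 3)

Form the augmented matrix and row-reduce:
  [ 2   2  -2  |   -5 ]
  [ 6  -1   0  |  -11 ]
  [ 0  -1   1  |    1 ]
ρ1 → 1/2·ρ1
  [ 1   1  -1  |  -5/2 ]
  [ 6  -1   0  |   -11 ]
  [ 0  -1   1  |     1 ]
ρ2 → ρ2 − 6·ρ1
  [ 1   1  -1  |  -5/2 ]
  [ 0  -7   6  |     4 ]
  [ 0  -1   1  |     1 ]
ρ2 → -1/7·ρ2
  [ 1   1    -1  |  -5/2 ]
  [ 0   1  -6/7  |  -4/7 ]
  [ 0  -1     1  |     1 ]
ρ3 → ρ3 + ρ2
  [ 1  1    -1  |  -5/2 ]
  [ 0  1  -6/7  |  -4/7 ]
  [ 0  0   1/7  |   3/7 ]
ρ3 → 7·ρ3
  [ 1  1    -1  |  -5/2 ]
  [ 0  1  -6/7  |  -4/7 ]
  [ 0  0     1  |     3 ]
ρ2 → ρ2 + 6/7·ρ3
  [ 1  1  -1  |  -5/2 ]
  [ 0  1   0  |     2 ]
  [ 0  0   1  |     3 ]
ρ1 → ρ1 + ρ3
  [ 1  1  0  |  1/2 ]
  [ 0  1  0  |    2 ]
  [ 0  0  1  |    3 ]
ρ1 → ρ1 − ρ2
  [ 1  0  0  |  -3/2 ]
  [ 0  1  0  |     2 ]
  [ 0  0  1  |     3 ]
Reading off the last column: u = -3/2, v = 2, w = 3.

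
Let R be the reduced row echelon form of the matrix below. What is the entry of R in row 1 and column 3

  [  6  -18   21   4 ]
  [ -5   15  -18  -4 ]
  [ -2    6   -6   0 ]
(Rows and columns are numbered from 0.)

4/3

ρ1 → 1/6·ρ1
  [  1  -3  7/2  2/3 ]
  [ -5  15  -18   -4 ]
  [ -2   6   -6    0 ]
ρ2 → ρ2 + 5·ρ1
  [  1  -3   7/2   2/3 ]
  [  0   0  -1/2  -2/3 ]
  [ -2   6    -6     0 ]
ρ3 → ρ3 + 2·ρ1
  [ 1  -3   7/2   2/3 ]
  [ 0   0  -1/2  -2/3 ]
  [ 0   0     1   4/3 ]
ρ2 → -2·ρ2
  [ 1  -3  7/2  2/3 ]
  [ 0   0    1  4/3 ]
  [ 0   0    1  4/3 ]
ρ3 → ρ3 − ρ2
  [ 1  -3  7/2  2/3 ]
  [ 0   0    1  4/3 ]
  [ 0   0    0    0 ]
ρ1 → ρ1 − 7/2·ρ2
  [ 1  -3  0   -4 ]
  [ 0   0  1  4/3 ]
  [ 0   0  0    0 ]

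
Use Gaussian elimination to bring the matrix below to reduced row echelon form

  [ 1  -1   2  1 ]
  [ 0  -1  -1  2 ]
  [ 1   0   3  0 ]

[[1, 0, 3, 0], [0, 1, 1, 0], [0, 0, 0, 1]]

R3 := R3 − R1
R2 := -1·R2
R3 := R3 − R2
R2 := R2 + 2·R3
R1 := R1 − R3
R1 := R1 + R2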